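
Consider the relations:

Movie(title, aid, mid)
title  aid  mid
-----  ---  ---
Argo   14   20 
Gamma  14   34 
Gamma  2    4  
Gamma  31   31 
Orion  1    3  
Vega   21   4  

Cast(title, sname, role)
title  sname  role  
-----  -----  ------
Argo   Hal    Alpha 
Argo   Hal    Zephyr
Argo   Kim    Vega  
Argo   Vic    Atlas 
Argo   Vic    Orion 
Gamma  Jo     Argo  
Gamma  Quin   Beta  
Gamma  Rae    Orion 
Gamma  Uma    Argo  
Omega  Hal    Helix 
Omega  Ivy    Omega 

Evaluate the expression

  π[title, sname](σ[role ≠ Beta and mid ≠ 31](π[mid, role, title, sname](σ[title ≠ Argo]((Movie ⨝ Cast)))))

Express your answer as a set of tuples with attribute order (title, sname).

{(Gamma, Jo), (Gamma, Rae), (Gamma, Uma)}

Movie ⋈ Cast (natural join on title): {(Argo, 14, 20, Hal, Alpha), (Argo, 14, 20, Hal, Zephyr), (Argo, 14, 20, Kim, Vega), (Argo, 14, 20, Vic, Atlas), (Argo, 14, 20, Vic, Orion), (Gamma, 14, 34, Jo, Argo), (Gamma, 14, 34, Quin, Beta), (Gamma, 14, 34, Rae, Orion), (Gamma, 14, 34, Uma, Argo), (Gamma, 2, 4, Jo, Argo), (Gamma, 2, 4, Quin, Beta), (Gamma, 2, 4, Rae, Orion), (Gamma, 2, 4, Uma, Argo), (Gamma, 31, 31, Jo, Argo), (Gamma, 31, 31, Quin, Beta), (Gamma, 31, 31, Rae, Orion), (Gamma, 31, 31, Uma, Argo)}
σ[title ≠ Argo]: keep tuples satisfying title ≠ Argo → {(Gamma, 14, 34, Jo, Argo), (Gamma, 14, 34, Quin, Beta), (Gamma, 14, 34, Rae, Orion), (Gamma, 14, 34, Uma, Argo), (Gamma, 2, 4, Jo, Argo), (Gamma, 2, 4, Quin, Beta), (Gamma, 2, 4, Rae, Orion), (Gamma, 2, 4, Uma, Argo), (Gamma, 31, 31, Jo, Argo), (Gamma, 31, 31, Quin, Beta), (Gamma, 31, 31, Rae, Orion), (Gamma, 31, 31, Uma, Argo)}
π[mid, role, title, sname]: project onto (mid, role, title, sname) → {(31, Argo, Gamma, Jo), (31, Argo, Gamma, Uma), (31, Beta, Gamma, Quin), (31, Orion, Gamma, Rae), (34, Argo, Gamma, Jo), (34, Argo, Gamma, Uma), (34, Beta, Gamma, Quin), (34, Orion, Gamma, Rae), (4, Argo, Gamma, Jo), (4, Argo, Gamma, Uma), (4, Beta, Gamma, Quin), (4, Orion, Gamma, Rae)}
σ[role ≠ Beta and mid ≠ 31]: keep tuples satisfying role ≠ Beta and mid ≠ 31 → {(34, Argo, Gamma, Jo), (34, Argo, Gamma, Uma), (34, Orion, Gamma, Rae), (4, Argo, Gamma, Jo), (4, Argo, Gamma, Uma), (4, Orion, Gamma, Rae)}
π[title, sname]: project onto (title, sname) (3 duplicate(s) eliminated) → {(Gamma, Jo), (Gamma, Rae), (Gamma, Uma)}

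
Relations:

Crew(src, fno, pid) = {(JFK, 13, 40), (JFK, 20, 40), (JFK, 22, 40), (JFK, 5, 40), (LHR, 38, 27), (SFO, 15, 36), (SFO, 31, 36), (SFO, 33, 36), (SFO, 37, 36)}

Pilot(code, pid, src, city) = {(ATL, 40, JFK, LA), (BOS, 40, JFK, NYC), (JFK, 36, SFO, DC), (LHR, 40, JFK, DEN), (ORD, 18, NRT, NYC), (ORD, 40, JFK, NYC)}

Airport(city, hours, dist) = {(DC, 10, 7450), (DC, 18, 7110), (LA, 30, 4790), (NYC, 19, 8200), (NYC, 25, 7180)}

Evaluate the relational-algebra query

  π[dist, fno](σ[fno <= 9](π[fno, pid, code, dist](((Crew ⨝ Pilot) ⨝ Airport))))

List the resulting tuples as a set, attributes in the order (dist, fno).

Crew ⋈ Pilot (natural join on src, pid): {(JFK, 13, 40, ATL, LA), (JFK, 13, 40, BOS, NYC), (JFK, 13, 40, LHR, DEN), (JFK, 13, 40, ORD, NYC), (JFK, 20, 40, ATL, LA), (JFK, 20, 40, BOS, NYC), (JFK, 20, 40, LHR, DEN), (JFK, 20, 40, ORD, NYC), (JFK, 22, 40, ATL, LA), (JFK, 22, 40, BOS, NYC), (JFK, 22, 40, LHR, DEN), (JFK, 22, 40, ORD, NYC), (JFK, 5, 40, ATL, LA), (JFK, 5, 40, BOS, NYC), (JFK, 5, 40, LHR, DEN), (JFK, 5, 40, ORD, NYC), (SFO, 15, 36, JFK, DC), (SFO, 31, 36, JFK, DC), (SFO, 33, 36, JFK, DC), (SFO, 37, 36, JFK, DC)}
(Crew ⨝ Pilot) ⋈ Airport (natural join on city): {(JFK, 13, 40, ATL, LA, 30, 4790), (JFK, 13, 40, BOS, NYC, 19, 8200), (JFK, 13, 40, BOS, NYC, 25, 7180), (JFK, 13, 40, ORD, NYC, 19, 8200), (JFK, 13, 40, ORD, NYC, 25, 7180), (JFK, 20, 40, ATL, LA, 30, 4790), (JFK, 20, 40, BOS, NYC, 19, 8200), (JFK, 20, 40, BOS, NYC, 25, 7180), (JFK, 20, 40, ORD, NYC, 19, 8200), (JFK, 20, 40, ORD, NYC, 25, 7180), (JFK, 22, 40, ATL, LA, 30, 4790), (JFK, 22, 40, BOS, NYC, 19, 8200), (JFK, 22, 40, BOS, NYC, 25, 7180), (JFK, 22, 40, ORD, NYC, 19, 8200), (JFK, 22, 40, ORD, NYC, 25, 7180), (JFK, 5, 40, ATL, LA, 30, 4790), (JFK, 5, 40, BOS, NYC, 19, 8200), (JFK, 5, 40, BOS, NYC, 25, 7180), (JFK, 5, 40, ORD, NYC, 19, 8200), (JFK, 5, 40, ORD, NYC, 25, 7180), (SFO, 15, 36, JFK, DC, 10, 7450), (SFO, 15, 36, JFK, DC, 18, 7110), (SFO, 31, 36, JFK, DC, 10, 7450), (SFO, 31, 36, JFK, DC, 18, 7110), (SFO, 33, 36, JFK, DC, 10, 7450), (SFO, 33, 36, JFK, DC, 18, 7110), (SFO, 37, 36, JFK, DC, 10, 7450), (SFO, 37, 36, JFK, DC, 18, 7110)}
Projecting to fno, pid, code, dist: {(13, 40, ATL, 4790), (13, 40, BOS, 7180), (13, 40, BOS, 8200), (13, 40, ORD, 7180), (13, 40, ORD, 8200), (15, 36, JFK, 7110), (15, 36, JFK, 7450), (20, 40, ATL, 4790), (20, 40, BOS, 7180), (20, 40, BOS, 8200), (20, 40, ORD, 7180), (20, 40, ORD, 8200), (22, 40, ATL, 4790), (22, 40, BOS, 7180), (22, 40, BOS, 8200), (22, 40, ORD, 7180), (22, 40, ORD, 8200), (31, 36, JFK, 7110), (31, 36, JFK, 7450), (33, 36, JFK, 7110), (33, 36, JFK, 7450), (37, 36, JFK, 7110), (37, 36, JFK, 7450), (5, 40, ATL, 4790), (5, 40, BOS, 7180), (5, 40, BOS, 8200), (5, 40, ORD, 7180), (5, 40, ORD, 8200)}
Selection fno <= 9: {(5, 40, ATL, 4790), (5, 40, BOS, 7180), (5, 40, BOS, 8200), (5, 40, ORD, 7180), (5, 40, ORD, 8200)}
Projecting to dist, fno (2 duplicate(s) eliminated): {(4790, 5), (7180, 5), (8200, 5)}

{(4790, 5), (7180, 5), (8200, 5)}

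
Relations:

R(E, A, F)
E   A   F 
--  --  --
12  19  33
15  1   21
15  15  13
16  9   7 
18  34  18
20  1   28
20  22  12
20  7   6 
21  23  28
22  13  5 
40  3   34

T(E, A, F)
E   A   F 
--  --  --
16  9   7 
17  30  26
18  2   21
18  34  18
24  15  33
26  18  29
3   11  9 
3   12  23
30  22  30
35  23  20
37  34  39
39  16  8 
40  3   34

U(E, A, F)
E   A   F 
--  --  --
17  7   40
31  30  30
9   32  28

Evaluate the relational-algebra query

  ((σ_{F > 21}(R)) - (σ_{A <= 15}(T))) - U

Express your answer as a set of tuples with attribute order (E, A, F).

Selection F > 21: {(12, 19, 33), (20, 1, 28), (21, 23, 28), (40, 3, 34)}
Selection A <= 15: {(16, 9, 7), (18, 2, 21), (24, 15, 33), (3, 11, 9), (3, 12, 23), (40, 3, 34)}
Taking the difference: {(12, 19, 33), (20, 1, 28), (21, 23, 28)}
Taking the difference: {(12, 19, 33), (20, 1, 28), (21, 23, 28)}

{(12, 19, 33), (20, 1, 28), (21, 23, 28)}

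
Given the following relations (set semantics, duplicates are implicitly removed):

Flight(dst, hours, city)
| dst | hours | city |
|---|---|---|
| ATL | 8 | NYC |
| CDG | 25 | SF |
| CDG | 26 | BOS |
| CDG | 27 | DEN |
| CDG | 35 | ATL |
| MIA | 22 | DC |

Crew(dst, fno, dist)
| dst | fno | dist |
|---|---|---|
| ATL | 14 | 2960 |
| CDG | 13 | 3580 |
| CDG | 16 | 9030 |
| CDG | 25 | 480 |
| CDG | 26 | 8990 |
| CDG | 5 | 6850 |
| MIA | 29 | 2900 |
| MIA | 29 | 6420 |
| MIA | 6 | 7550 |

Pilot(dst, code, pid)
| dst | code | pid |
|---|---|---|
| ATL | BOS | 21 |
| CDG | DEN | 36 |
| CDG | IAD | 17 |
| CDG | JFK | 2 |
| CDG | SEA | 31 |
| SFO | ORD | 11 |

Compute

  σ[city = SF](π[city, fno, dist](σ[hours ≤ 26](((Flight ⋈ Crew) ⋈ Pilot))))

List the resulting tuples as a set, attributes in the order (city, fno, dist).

{(SF, 13, 3580), (SF, 16, 9030), (SF, 25, 480), (SF, 26, 8990), (SF, 5, 6850)}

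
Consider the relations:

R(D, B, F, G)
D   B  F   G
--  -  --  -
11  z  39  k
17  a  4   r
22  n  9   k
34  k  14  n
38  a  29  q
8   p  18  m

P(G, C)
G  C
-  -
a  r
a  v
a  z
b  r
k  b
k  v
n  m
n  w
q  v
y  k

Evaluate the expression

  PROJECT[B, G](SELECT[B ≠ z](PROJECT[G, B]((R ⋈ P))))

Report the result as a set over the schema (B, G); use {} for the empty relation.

{(a, q), (k, n), (n, k)}

Natural join on G: {(11, z, 39, k, b), (11, z, 39, k, v), (22, n, 9, k, b), (22, n, 9, k, v), (34, k, 14, n, m), (34, k, 14, n, w), (38, a, 29, q, v)}
π_{G, B} gives {(k, n), (k, z), (n, k), (q, a)} (3 duplicate(s) eliminated).
σ[B ≠ z]: keep tuples satisfying B ≠ z → {(k, n), (n, k), (q, a)}
π_{B, G} gives {(a, q), (k, n), (n, k)}.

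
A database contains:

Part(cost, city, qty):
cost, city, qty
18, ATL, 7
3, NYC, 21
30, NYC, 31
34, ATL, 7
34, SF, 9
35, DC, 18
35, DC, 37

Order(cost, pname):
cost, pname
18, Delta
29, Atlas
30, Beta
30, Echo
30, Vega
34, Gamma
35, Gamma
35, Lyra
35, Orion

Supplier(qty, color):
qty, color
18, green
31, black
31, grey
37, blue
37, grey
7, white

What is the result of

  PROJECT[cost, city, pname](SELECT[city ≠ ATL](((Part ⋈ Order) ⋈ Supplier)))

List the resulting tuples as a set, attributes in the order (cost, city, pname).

{(30, NYC, Beta), (30, NYC, Echo), (30, NYC, Vega), (35, DC, Gamma), (35, DC, Lyra), (35, DC, Orion)}

Joining Part and Order on cost yields {(18, ATL, 7, Delta), (30, NYC, 31, Beta), (30, NYC, 31, Echo), (30, NYC, 31, Vega), (34, ATL, 7, Gamma), (34, SF, 9, Gamma), (35, DC, 18, Gamma), (35, DC, 18, Lyra), (35, DC, 18, Orion), (35, DC, 37, Gamma), (35, DC, 37, Lyra), (35, DC, 37, Orion)}.
Joining (Part ⋈ Order) and Supplier on qty yields {(18, ATL, 7, Delta, white), (30, NYC, 31, Beta, black), (30, NYC, 31, Beta, grey), (30, NYC, 31, Echo, black), (30, NYC, 31, Echo, grey), (30, NYC, 31, Vega, black), (30, NYC, 31, Vega, grey), (34, ATL, 7, Gamma, white), (35, DC, 18, Gamma, green), (35, DC, 18, Lyra, green), (35, DC, 18, Orion, green), (35, DC, 37, Gamma, blue), (35, DC, 37, Gamma, grey), (35, DC, 37, Lyra, blue), (35, DC, 37, Lyra, grey), (35, DC, 37, Orion, blue), (35, DC, 37, Orion, grey)}.
Selection city ≠ ATL: {(30, NYC, 31, Beta, black), (30, NYC, 31, Beta, grey), (30, NYC, 31, Echo, black), (30, NYC, 31, Echo, grey), (30, NYC, 31, Vega, black), (30, NYC, 31, Vega, grey), (35, DC, 18, Gamma, green), (35, DC, 18, Lyra, green), (35, DC, 18, Orion, green), (35, DC, 37, Gamma, blue), (35, DC, 37, Gamma, grey), (35, DC, 37, Lyra, blue), (35, DC, 37, Lyra, grey), (35, DC, 37, Orion, blue), (35, DC, 37, Orion, grey)}
π[cost, city, pname]: project onto (cost, city, pname) (9 duplicate(s) eliminated) → {(30, NYC, Beta), (30, NYC, Echo), (30, NYC, Vega), (35, DC, Gamma), (35, DC, Lyra), (35, DC, Orion)}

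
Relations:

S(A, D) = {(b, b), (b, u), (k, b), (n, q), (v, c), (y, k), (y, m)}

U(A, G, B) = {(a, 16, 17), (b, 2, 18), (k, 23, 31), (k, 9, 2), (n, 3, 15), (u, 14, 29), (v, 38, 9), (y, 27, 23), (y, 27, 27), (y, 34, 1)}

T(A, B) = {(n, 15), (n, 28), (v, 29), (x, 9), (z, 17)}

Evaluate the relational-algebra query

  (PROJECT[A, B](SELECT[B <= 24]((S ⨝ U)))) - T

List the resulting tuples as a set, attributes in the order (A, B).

{(b, 18), (k, 2), (v, 9), (y, 1), (y, 23)}

S ⋈ U (natural join on A): {(b, b, 2, 18), (b, u, 2, 18), (k, b, 23, 31), (k, b, 9, 2), (n, q, 3, 15), (v, c, 38, 9), (y, k, 27, 23), (y, k, 27, 27), (y, k, 34, 1), (y, m, 27, 23), (y, m, 27, 27), (y, m, 34, 1)}
σ[B <= 24]: keep tuples satisfying B <= 24 → {(b, b, 2, 18), (b, u, 2, 18), (k, b, 9, 2), (n, q, 3, 15), (v, c, 38, 9), (y, k, 27, 23), (y, k, 34, 1), (y, m, 27, 23), (y, m, 34, 1)}
π_{A, B} gives {(b, 18), (k, 2), (n, 15), (v, 9), (y, 1), (y, 23)} (3 duplicate(s) eliminated).
Difference: {(b, 18), (k, 2), (n, 15), (v, 9), (y, 1), (y, 23)} with {(n, 15), (n, 28), (v, 29), (x, 9), (z, 17)} → {(b, 18), (k, 2), (v, 9), (y, 1), (y, 23)}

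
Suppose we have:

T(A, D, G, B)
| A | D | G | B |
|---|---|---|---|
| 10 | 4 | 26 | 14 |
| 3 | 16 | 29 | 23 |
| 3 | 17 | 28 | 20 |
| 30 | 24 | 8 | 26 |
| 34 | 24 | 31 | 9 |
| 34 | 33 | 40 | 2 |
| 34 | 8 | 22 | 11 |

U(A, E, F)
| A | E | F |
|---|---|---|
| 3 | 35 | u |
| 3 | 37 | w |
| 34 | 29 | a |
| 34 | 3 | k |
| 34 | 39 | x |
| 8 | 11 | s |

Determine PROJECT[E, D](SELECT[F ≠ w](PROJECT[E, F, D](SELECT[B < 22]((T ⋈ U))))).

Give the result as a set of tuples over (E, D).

{(29, 24), (29, 33), (29, 8), (3, 24), (3, 33), (3, 8), (35, 17), (39, 24), (39, 33), (39, 8)}

Joining T and U on A yields {(3, 16, 29, 23, 35, u), (3, 16, 29, 23, 37, w), (3, 17, 28, 20, 35, u), (3, 17, 28, 20, 37, w), (34, 24, 31, 9, 29, a), (34, 24, 31, 9, 3, k), (34, 24, 31, 9, 39, x), (34, 33, 40, 2, 29, a), (34, 33, 40, 2, 3, k), (34, 33, 40, 2, 39, x), (34, 8, 22, 11, 29, a), (34, 8, 22, 11, 3, k), (34, 8, 22, 11, 39, x)}.
Selection B < 22: {(3, 17, 28, 20, 35, u), (3, 17, 28, 20, 37, w), (34, 24, 31, 9, 29, a), (34, 24, 31, 9, 3, k), (34, 24, 31, 9, 39, x), (34, 33, 40, 2, 29, a), (34, 33, 40, 2, 3, k), (34, 33, 40, 2, 39, x), (34, 8, 22, 11, 29, a), (34, 8, 22, 11, 3, k), (34, 8, 22, 11, 39, x)}
Projecting to E, F, D: {(29, a, 24), (29, a, 33), (29, a, 8), (3, k, 24), (3, k, 33), (3, k, 8), (35, u, 17), (37, w, 17), (39, x, 24), (39, x, 33), (39, x, 8)}
Selection F ≠ w: {(29, a, 24), (29, a, 33), (29, a, 8), (3, k, 24), (3, k, 33), (3, k, 8), (35, u, 17), (39, x, 24), (39, x, 33), (39, x, 8)}
Projecting to E, D: {(29, 24), (29, 33), (29, 8), (3, 24), (3, 33), (3, 8), (35, 17), (39, 24), (39, 33), (39, 8)}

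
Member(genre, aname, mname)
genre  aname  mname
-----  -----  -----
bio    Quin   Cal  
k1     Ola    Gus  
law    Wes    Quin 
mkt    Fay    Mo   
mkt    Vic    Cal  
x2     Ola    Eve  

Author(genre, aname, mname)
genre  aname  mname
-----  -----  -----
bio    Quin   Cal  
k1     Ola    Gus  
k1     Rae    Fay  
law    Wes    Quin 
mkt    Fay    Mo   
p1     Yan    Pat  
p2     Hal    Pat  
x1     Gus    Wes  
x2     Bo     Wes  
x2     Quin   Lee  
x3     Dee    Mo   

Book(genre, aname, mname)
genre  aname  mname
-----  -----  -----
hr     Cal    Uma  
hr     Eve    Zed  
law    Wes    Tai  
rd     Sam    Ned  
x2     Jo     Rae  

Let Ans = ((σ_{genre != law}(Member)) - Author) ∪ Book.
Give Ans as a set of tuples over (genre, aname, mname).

{(hr, Cal, Uma), (hr, Eve, Zed), (law, Wes, Tai), (mkt, Vic, Cal), (rd, Sam, Ned), (x2, Jo, Rae), (x2, Ola, Eve)}

Selection genre != law: {(bio, Quin, Cal), (k1, Ola, Gus), (mkt, Fay, Mo), (mkt, Vic, Cal), (x2, Ola, Eve)}
Set difference of the two operands is {(mkt, Vic, Cal), (x2, Ola, Eve)}.
Set union of the two operands is {(hr, Cal, Uma), (hr, Eve, Zed), (law, Wes, Tai), (mkt, Vic, Cal), (rd, Sam, Ned), (x2, Jo, Rae), (x2, Ola, Eve)}.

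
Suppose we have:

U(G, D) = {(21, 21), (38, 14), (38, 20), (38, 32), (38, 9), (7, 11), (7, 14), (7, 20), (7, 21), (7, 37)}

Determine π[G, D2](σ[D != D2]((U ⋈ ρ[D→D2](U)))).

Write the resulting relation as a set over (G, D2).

ρ[D→D2]: schema becomes (G, D2); tuples unchanged.
Joining U and ρ[D→D2](U) on G yields {(21, 21, 21), (38, 14, 14), (38, 14, 20), (38, 14, 32), (38, 14, 9), (38, 20, 14), (38, 20, 20), (38, 20, 32), (38, 20, 9), (38, 32, 14), (38, 32, 20), (38, 32, 32), (38, 32, 9), (38, 9, 14), (38, 9, 20), (38, 9, 32), (38, 9, 9), (7, 11, 11), (7, 11, 14), (7, 11, 20), (7, 11, 21), (7, 11, 37), (7, 14, 11), (7, 14, 14), (7, 14, 20), (7, 14, 21), (7, 14, 37), (7, 20, 11), (7, 20, 14), (7, 20, 20), (7, 20, 21), (7, 20, 37), (7, 21, 11), (7, 21, 14), (7, 21, 20), (7, 21, 21), (7, 21, 37), (7, 37, 11), (7, 37, 14), (7, 37, 20), (7, 37, 21), (7, 37, 37)}.
Apply σ_{D != D2}; surviving tuples: {(38, 14, 20), (38, 14, 32), (38, 14, 9), (38, 20, 14), (38, 20, 32), (38, 20, 9), (38, 32, 14), (38, 32, 20), (38, 32, 9), (38, 9, 14), (38, 9, 20), (38, 9, 32), (7, 11, 14), (7, 11, 20), (7, 11, 21), (7, 11, 37), (7, 14, 11), (7, 14, 20), (7, 14, 21), (7, 14, 37), (7, 20, 11), (7, 20, 14), (7, 20, 21), (7, 20, 37), (7, 21, 11), (7, 21, 14), (7, 21, 20), (7, 21, 37), (7, 37, 11), (7, 37, 14), (7, 37, 20), (7, 37, 21)}
Projecting to G, D2 (23 duplicate(s) eliminated): {(38, 14), (38, 20), (38, 32), (38, 9), (7, 11), (7, 14), (7, 20), (7, 21), (7, 37)}

{(38, 14), (38, 20), (38, 32), (38, 9), (7, 11), (7, 14), (7, 20), (7, 21), (7, 37)}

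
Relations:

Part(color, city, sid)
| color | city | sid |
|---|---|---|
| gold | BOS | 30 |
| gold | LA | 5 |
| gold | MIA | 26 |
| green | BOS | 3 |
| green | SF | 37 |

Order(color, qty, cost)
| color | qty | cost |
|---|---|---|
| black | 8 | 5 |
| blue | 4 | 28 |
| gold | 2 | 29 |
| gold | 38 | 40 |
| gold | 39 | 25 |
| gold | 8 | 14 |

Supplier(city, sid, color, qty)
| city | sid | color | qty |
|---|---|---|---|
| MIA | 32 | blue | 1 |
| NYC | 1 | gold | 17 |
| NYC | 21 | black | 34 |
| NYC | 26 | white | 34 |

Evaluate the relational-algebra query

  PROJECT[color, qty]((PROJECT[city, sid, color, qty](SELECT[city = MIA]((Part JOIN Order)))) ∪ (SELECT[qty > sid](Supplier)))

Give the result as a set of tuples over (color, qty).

Joining Part and Order on color yields {(gold, BOS, 30, 2, 29), (gold, BOS, 30, 38, 40), (gold, BOS, 30, 39, 25), (gold, BOS, 30, 8, 14), (gold, LA, 5, 2, 29), (gold, LA, 5, 38, 40), (gold, LA, 5, 39, 25), (gold, LA, 5, 8, 14), (gold, MIA, 26, 2, 29), (gold, MIA, 26, 38, 40), (gold, MIA, 26, 39, 25), (gold, MIA, 26, 8, 14)}.
Selection city = MIA: {(gold, MIA, 26, 2, 29), (gold, MIA, 26, 38, 40), (gold, MIA, 26, 39, 25), (gold, MIA, 26, 8, 14)}
Projecting to city, sid, color, qty: {(MIA, 26, gold, 2), (MIA, 26, gold, 38), (MIA, 26, gold, 39), (MIA, 26, gold, 8)}
Selection qty > sid: {(NYC, 1, gold, 17), (NYC, 21, black, 34), (NYC, 26, white, 34)}
Union: {(MIA, 26, gold, 2), (MIA, 26, gold, 38), (MIA, 26, gold, 39), (MIA, 26, gold, 8)} with {(NYC, 1, gold, 17), (NYC, 21, black, 34), (NYC, 26, white, 34)} → {(MIA, 26, gold, 2), (MIA, 26, gold, 38), (MIA, 26, gold, 39), (MIA, 26, gold, 8), (NYC, 1, gold, 17), (NYC, 21, black, 34), (NYC, 26, white, 34)}
Projecting to color, qty: {(black, 34), (gold, 17), (gold, 2), (gold, 38), (gold, 39), (gold, 8), (white, 34)}

{(black, 34), (gold, 17), (gold, 2), (gold, 38), (gold, 39), (gold, 8), (white, 34)}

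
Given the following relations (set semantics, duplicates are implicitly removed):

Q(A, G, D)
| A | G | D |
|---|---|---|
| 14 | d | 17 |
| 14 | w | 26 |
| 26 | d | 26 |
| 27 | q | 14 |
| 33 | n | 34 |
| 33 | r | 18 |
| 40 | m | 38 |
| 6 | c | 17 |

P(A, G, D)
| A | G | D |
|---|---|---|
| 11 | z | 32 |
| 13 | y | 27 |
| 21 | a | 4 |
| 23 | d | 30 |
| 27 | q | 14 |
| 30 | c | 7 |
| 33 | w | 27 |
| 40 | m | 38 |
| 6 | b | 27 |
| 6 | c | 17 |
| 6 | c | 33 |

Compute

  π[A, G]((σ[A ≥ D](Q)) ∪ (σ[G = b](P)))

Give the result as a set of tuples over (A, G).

{(26, d), (27, q), (33, r), (40, m), (6, b)}

Apply σ_{A ≥ D}; surviving tuples: {(26, d, 26), (27, q, 14), (33, r, 18), (40, m, 38)}
Apply σ_{G = b}; surviving tuples: {(6, b, 27)}
Set union of the two operands is {(26, d, 26), (27, q, 14), (33, r, 18), (40, m, 38), (6, b, 27)}.
Keep only column(s) A, G: {(26, d), (27, q), (33, r), (40, m), (6, b)}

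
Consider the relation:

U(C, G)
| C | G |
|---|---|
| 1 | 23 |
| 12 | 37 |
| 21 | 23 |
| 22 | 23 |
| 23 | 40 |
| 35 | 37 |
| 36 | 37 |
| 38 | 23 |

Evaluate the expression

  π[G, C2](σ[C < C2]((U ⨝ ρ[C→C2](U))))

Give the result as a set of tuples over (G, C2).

{(23, 21), (23, 22), (23, 38), (37, 35), (37, 36)}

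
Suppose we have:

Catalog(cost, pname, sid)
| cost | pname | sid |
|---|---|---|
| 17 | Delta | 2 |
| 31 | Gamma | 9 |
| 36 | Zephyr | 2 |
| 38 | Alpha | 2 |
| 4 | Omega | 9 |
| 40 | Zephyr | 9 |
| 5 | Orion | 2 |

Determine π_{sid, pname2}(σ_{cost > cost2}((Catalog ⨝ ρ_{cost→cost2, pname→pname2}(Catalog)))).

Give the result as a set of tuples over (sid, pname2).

{(2, Delta), (2, Orion), (2, Zephyr), (9, Gamma), (9, Omega)}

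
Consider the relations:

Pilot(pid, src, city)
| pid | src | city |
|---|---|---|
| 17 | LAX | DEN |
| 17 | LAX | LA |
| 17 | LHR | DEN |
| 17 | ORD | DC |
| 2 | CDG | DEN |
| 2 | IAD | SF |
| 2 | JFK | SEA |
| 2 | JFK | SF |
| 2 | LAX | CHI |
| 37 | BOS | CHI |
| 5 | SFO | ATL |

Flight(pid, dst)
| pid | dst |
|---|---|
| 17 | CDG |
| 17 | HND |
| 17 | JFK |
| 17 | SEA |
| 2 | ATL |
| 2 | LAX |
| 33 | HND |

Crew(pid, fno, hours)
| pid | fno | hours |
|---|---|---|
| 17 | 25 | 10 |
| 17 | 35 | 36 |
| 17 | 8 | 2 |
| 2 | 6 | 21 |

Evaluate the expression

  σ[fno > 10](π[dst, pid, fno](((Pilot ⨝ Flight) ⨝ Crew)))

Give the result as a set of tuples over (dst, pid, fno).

{(CDG, 17, 25), (CDG, 17, 35), (HND, 17, 25), (HND, 17, 35), (JFK, 17, 25), (JFK, 17, 35), (SEA, 17, 25), (SEA, 17, 35)}

Pilot ⋈ Flight (natural join on pid): {(17, LAX, DEN, CDG), (17, LAX, DEN, HND), (17, LAX, DEN, JFK), (17, LAX, DEN, SEA), (17, LAX, LA, CDG), (17, LAX, LA, HND), (17, LAX, LA, JFK), (17, LAX, LA, SEA), (17, LHR, DEN, CDG), (17, LHR, DEN, HND), (17, LHR, DEN, JFK), (17, LHR, DEN, SEA), (17, ORD, DC, CDG), (17, ORD, DC, HND), (17, ORD, DC, JFK), (17, ORD, DC, SEA), (2, CDG, DEN, ATL), (2, CDG, DEN, LAX), (2, IAD, SF, ATL), (2, IAD, SF, LAX), (2, JFK, SEA, ATL), (2, JFK, SEA, LAX), (2, JFK, SF, ATL), (2, JFK, SF, LAX), (2, LAX, CHI, ATL), (2, LAX, CHI, LAX)}
(Pilot ⨝ Flight) ⋈ Crew (natural join on pid): {(17, LAX, DEN, CDG, 25, 10), (17, LAX, DEN, CDG, 35, 36), (17, LAX, DEN, CDG, 8, 2), (17, LAX, DEN, HND, 25, 10), (17, LAX, DEN, HND, 35, 36), (17, LAX, DEN, HND, 8, 2), (17, LAX, DEN, JFK, 25, 10), (17, LAX, DEN, JFK, 35, 36), (17, LAX, DEN, JFK, 8, 2), (17, LAX, DEN, SEA, 25, 10), (17, LAX, DEN, SEA, 35, 36), (17, LAX, DEN, SEA, 8, 2), (17, LAX, LA, CDG, 25, 10), (17, LAX, LA, CDG, 35, 36), (17, LAX, LA, CDG, 8, 2), (17, LAX, LA, HND, 25, 10), (17, LAX, LA, HND, 35, 36), (17, LAX, LA, HND, 8, 2), (17, LAX, LA, JFK, 25, 10), (17, LAX, LA, JFK, 35, 36), (17, LAX, LA, JFK, 8, 2), (17, LAX, LA, SEA, 25, 10), (17, LAX, LA, SEA, 35, 36), (17, LAX, LA, SEA, 8, 2), (17, LHR, DEN, CDG, 25, 10), (17, LHR, DEN, CDG, 35, 36), (17, LHR, DEN, CDG, 8, 2), (17, LHR, DEN, HND, 25, 10), (17, LHR, DEN, HND, 35, 36), (17, LHR, DEN, HND, 8, 2), (17, LHR, DEN, JFK, 25, 10), (17, LHR, DEN, JFK, 35, 36), (17, LHR, DEN, JFK, 8, 2), (17, LHR, DEN, SEA, 25, 10), (17, LHR, DEN, SEA, 35, 36), (17, LHR, DEN, SEA, 8, 2), (17, ORD, DC, CDG, 25, 10), (17, ORD, DC, CDG, 35, 36), (17, ORD, DC, CDG, 8, 2), (17, ORD, DC, HND, 25, 10), (17, ORD, DC, HND, 35, 36), (17, ORD, DC, HND, 8, 2), (17, ORD, DC, JFK, 25, 10), (17, ORD, DC, JFK, 35, 36), (17, ORD, DC, JFK, 8, 2), (17, ORD, DC, SEA, 25, 10), (17, ORD, DC, SEA, 35, 36), (17, ORD, DC, SEA, 8, 2), (2, CDG, DEN, ATL, 6, 21), (2, CDG, DEN, LAX, 6, 21), (2, IAD, SF, ATL, 6, 21), (2, IAD, SF, LAX, 6, 21), (2, JFK, SEA, ATL, 6, 21), (2, JFK, SEA, LAX, 6, 21), (2, JFK, SF, ATL, 6, 21), (2, JFK, SF, LAX, 6, 21), (2, LAX, CHI, ATL, 6, 21), (2, LAX, CHI, LAX, 6, 21)}
Projecting to dst, pid, fno (44 duplicate(s) eliminated): {(ATL, 2, 6), (CDG, 17, 25), (CDG, 17, 35), (CDG, 17, 8), (HND, 17, 25), (HND, 17, 35), (HND, 17, 8), (JFK, 17, 25), (JFK, 17, 35), (JFK, 17, 8), (LAX, 2, 6), (SEA, 17, 25), (SEA, 17, 35), (SEA, 17, 8)}
Apply σ_{fno > 10}; surviving tuples: {(CDG, 17, 25), (CDG, 17, 35), (HND, 17, 25), (HND, 17, 35), (JFK, 17, 25), (JFK, 17, 35), (SEA, 17, 25), (SEA, 17, 35)}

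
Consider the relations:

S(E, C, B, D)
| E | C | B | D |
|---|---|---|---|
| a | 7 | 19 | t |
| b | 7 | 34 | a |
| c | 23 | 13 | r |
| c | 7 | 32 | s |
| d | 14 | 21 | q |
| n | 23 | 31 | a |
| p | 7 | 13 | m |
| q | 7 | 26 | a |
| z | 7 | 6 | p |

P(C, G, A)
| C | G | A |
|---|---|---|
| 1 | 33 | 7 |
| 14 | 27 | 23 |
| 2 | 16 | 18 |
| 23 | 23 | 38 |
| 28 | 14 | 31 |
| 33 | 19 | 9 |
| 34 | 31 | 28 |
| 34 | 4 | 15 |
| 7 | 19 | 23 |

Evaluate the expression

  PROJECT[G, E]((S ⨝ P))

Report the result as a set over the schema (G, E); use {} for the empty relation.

Joining S and P on C yields {(a, 7, 19, t, 19, 23), (b, 7, 34, a, 19, 23), (c, 23, 13, r, 23, 38), (c, 7, 32, s, 19, 23), (d, 14, 21, q, 27, 23), (n, 23, 31, a, 23, 38), (p, 7, 13, m, 19, 23), (q, 7, 26, a, 19, 23), (z, 7, 6, p, 19, 23)}.
π_{G, E} gives {(19, a), (19, b), (19, c), (19, p), (19, q), (19, z), (23, c), (23, n), (27, d)}.

{(19, a), (19, b), (19, c), (19, p), (19, q), (19, z), (23, c), (23, n), (27, d)}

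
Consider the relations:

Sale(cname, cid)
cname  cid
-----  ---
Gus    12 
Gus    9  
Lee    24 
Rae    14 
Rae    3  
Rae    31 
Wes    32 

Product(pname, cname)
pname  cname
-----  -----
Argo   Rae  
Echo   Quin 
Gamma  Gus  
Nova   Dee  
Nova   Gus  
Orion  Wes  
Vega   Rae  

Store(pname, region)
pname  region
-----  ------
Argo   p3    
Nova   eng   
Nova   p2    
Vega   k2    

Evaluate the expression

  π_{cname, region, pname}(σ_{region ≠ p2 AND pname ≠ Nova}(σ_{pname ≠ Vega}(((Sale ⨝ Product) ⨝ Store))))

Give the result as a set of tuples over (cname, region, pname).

{(Rae, p3, Argo)}

Joining Sale and Product on cname yields {(Gus, 12, Gamma), (Gus, 12, Nova), (Gus, 9, Gamma), (Gus, 9, Nova), (Rae, 14, Argo), (Rae, 14, Vega), (Rae, 3, Argo), (Rae, 3, Vega), (Rae, 31, Argo), (Rae, 31, Vega), (Wes, 32, Orion)}.
Joining (Sale ⨝ Product) and Store on pname yields {(Gus, 12, Nova, eng), (Gus, 12, Nova, p2), (Gus, 9, Nova, eng), (Gus, 9, Nova, p2), (Rae, 14, Argo, p3), (Rae, 14, Vega, k2), (Rae, 3, Argo, p3), (Rae, 3, Vega, k2), (Rae, 31, Argo, p3), (Rae, 31, Vega, k2)}.
Selection pname ≠ Vega: {(Gus, 12, Nova, eng), (Gus, 12, Nova, p2), (Gus, 9, Nova, eng), (Gus, 9, Nova, p2), (Rae, 14, Argo, p3), (Rae, 3, Argo, p3), (Rae, 31, Argo, p3)}
Selection region ≠ p2 AND pname ≠ Nova: {(Rae, 14, Argo, p3), (Rae, 3, Argo, p3), (Rae, 31, Argo, p3)}
π[cname, region, pname]: project onto (cname, region, pname) (2 duplicate(s) eliminated) → {(Rae, p3, Argo)}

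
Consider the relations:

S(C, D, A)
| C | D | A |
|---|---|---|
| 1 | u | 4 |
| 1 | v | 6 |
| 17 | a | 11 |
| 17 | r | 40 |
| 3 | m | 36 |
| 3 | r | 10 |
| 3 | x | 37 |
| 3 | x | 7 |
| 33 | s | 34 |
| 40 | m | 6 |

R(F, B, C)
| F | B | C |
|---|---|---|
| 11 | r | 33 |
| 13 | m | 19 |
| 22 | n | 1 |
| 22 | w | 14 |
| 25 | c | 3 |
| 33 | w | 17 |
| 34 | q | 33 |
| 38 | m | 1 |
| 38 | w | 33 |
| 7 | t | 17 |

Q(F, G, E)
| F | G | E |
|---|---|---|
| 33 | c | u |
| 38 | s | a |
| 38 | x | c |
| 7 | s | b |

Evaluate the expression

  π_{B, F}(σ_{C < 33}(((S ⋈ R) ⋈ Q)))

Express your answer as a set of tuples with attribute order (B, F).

S ⋈ R (natural join on C): {(1, u, 4, 22, n), (1, u, 4, 38, m), (1, v, 6, 22, n), (1, v, 6, 38, m), (17, a, 11, 33, w), (17, a, 11, 7, t), (17, r, 40, 33, w), (17, r, 40, 7, t), (3, m, 36, 25, c), (3, r, 10, 25, c), (3, x, 37, 25, c), (3, x, 7, 25, c), (33, s, 34, 11, r), (33, s, 34, 34, q), (33, s, 34, 38, w)}
(S ⋈ R) ⋈ Q (natural join on F): {(1, u, 4, 38, m, s, a), (1, u, 4, 38, m, x, c), (1, v, 6, 38, m, s, a), (1, v, 6, 38, m, x, c), (17, a, 11, 33, w, c, u), (17, a, 11, 7, t, s, b), (17, r, 40, 33, w, c, u), (17, r, 40, 7, t, s, b), (33, s, 34, 38, w, s, a), (33, s, 34, 38, w, x, c)}
σ[C < 33]: keep tuples satisfying C < 33 → {(1, u, 4, 38, m, s, a), (1, u, 4, 38, m, x, c), (1, v, 6, 38, m, s, a), (1, v, 6, 38, m, x, c), (17, a, 11, 33, w, c, u), (17, a, 11, 7, t, s, b), (17, r, 40, 33, w, c, u), (17, r, 40, 7, t, s, b)}
Projecting to B, F (5 duplicate(s) eliminated): {(m, 38), (t, 7), (w, 33)}

{(m, 38), (t, 7), (w, 33)}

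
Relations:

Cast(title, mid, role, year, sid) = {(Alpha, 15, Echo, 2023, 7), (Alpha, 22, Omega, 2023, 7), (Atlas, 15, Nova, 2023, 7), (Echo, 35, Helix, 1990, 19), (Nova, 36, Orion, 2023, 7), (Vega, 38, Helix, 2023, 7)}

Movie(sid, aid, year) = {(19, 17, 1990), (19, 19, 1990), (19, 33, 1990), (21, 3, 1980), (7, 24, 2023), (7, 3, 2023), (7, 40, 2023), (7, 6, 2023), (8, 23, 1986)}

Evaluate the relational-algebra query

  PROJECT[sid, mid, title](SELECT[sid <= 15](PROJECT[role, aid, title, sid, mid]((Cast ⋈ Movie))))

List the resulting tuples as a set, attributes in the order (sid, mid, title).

Natural join on year, sid: {(Alpha, 15, Echo, 2023, 7, 24), (Alpha, 15, Echo, 2023, 7, 3), (Alpha, 15, Echo, 2023, 7, 40), (Alpha, 15, Echo, 2023, 7, 6), (Alpha, 22, Omega, 2023, 7, 24), (Alpha, 22, Omega, 2023, 7, 3), (Alpha, 22, Omega, 2023, 7, 40), (Alpha, 22, Omega, 2023, 7, 6), (Atlas, 15, Nova, 2023, 7, 24), (Atlas, 15, Nova, 2023, 7, 3), (Atlas, 15, Nova, 2023, 7, 40), (Atlas, 15, Nova, 2023, 7, 6), (Echo, 35, Helix, 1990, 19, 17), (Echo, 35, Helix, 1990, 19, 19), (Echo, 35, Helix, 1990, 19, 33), (Nova, 36, Orion, 2023, 7, 24), (Nova, 36, Orion, 2023, 7, 3), (Nova, 36, Orion, 2023, 7, 40), (Nova, 36, Orion, 2023, 7, 6), (Vega, 38, Helix, 2023, 7, 24), (Vega, 38, Helix, 2023, 7, 3), (Vega, 38, Helix, 2023, 7, 40), (Vega, 38, Helix, 2023, 7, 6)}
π[role, aid, title, sid, mid]: project onto (role, aid, title, sid, mid) → {(Echo, 24, Alpha, 7, 15), (Echo, 3, Alpha, 7, 15), (Echo, 40, Alpha, 7, 15), (Echo, 6, Alpha, 7, 15), (Helix, 17, Echo, 19, 35), (Helix, 19, Echo, 19, 35), (Helix, 24, Vega, 7, 38), (Helix, 3, Vega, 7, 38), (Helix, 33, Echo, 19, 35), (Helix, 40, Vega, 7, 38), (Helix, 6, Vega, 7, 38), (Nova, 24, Atlas, 7, 15), (Nova, 3, Atlas, 7, 15), (Nova, 40, Atlas, 7, 15), (Nova, 6, Atlas, 7, 15), (Omega, 24, Alpha, 7, 22), (Omega, 3, Alpha, 7, 22), (Omega, 40, Alpha, 7, 22), (Omega, 6, Alpha, 7, 22), (Orion, 24, Nova, 7, 36), (Orion, 3, Nova, 7, 36), (Orion, 40, Nova, 7, 36), (Orion, 6, Nova, 7, 36)}
Selection sid <= 15: {(Echo, 24, Alpha, 7, 15), (Echo, 3, Alpha, 7, 15), (Echo, 40, Alpha, 7, 15), (Echo, 6, Alpha, 7, 15), (Helix, 24, Vega, 7, 38), (Helix, 3, Vega, 7, 38), (Helix, 40, Vega, 7, 38), (Helix, 6, Vega, 7, 38), (Nova, 24, Atlas, 7, 15), (Nova, 3, Atlas, 7, 15), (Nova, 40, Atlas, 7, 15), (Nova, 6, Atlas, 7, 15), (Omega, 24, Alpha, 7, 22), (Omega, 3, Alpha, 7, 22), (Omega, 40, Alpha, 7, 22), (Omega, 6, Alpha, 7, 22), (Orion, 24, Nova, 7, 36), (Orion, 3, Nova, 7, 36), (Orion, 40, Nova, 7, 36), (Orion, 6, Nova, 7, 36)}
π[sid, mid, title]: project onto (sid, mid, title) (15 duplicate(s) eliminated) → {(7, 15, Alpha), (7, 15, Atlas), (7, 22, Alpha), (7, 36, Nova), (7, 38, Vega)}

{(7, 15, Alpha), (7, 15, Atlas), (7, 22, Alpha), (7, 36, Nova), (7, 38, Vega)}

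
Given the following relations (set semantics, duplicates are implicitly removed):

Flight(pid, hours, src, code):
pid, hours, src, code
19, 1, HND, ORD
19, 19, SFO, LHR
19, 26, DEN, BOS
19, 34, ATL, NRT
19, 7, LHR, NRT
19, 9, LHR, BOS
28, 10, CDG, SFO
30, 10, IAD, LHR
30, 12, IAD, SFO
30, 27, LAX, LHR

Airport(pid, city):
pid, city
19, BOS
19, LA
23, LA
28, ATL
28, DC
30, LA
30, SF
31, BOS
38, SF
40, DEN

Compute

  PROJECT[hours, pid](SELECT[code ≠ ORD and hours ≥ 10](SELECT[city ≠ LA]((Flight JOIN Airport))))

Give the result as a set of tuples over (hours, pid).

{(10, 28), (10, 30), (12, 30), (19, 19), (26, 19), (27, 30), (34, 19)}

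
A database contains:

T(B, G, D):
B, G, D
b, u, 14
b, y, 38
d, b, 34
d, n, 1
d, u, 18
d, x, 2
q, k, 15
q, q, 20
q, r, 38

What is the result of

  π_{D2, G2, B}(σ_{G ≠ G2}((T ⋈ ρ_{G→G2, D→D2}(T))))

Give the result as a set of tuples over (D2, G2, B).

ρ[G→G2, D→D2]: schema becomes (B, G2, D2); tuples unchanged.
Joining T and ρ_{G→G2, D→D2}(T) on B yields {(b, u, 14, u, 14), (b, u, 14, y, 38), (b, y, 38, u, 14), (b, y, 38, y, 38), (d, b, 34, b, 34), (d, b, 34, n, 1), (d, b, 34, u, 18), (d, b, 34, x, 2), (d, n, 1, b, 34), (d, n, 1, n, 1), (d, n, 1, u, 18), (d, n, 1, x, 2), (d, u, 18, b, 34), (d, u, 18, n, 1), (d, u, 18, u, 18), (d, u, 18, x, 2), (d, x, 2, b, 34), (d, x, 2, n, 1), (d, x, 2, u, 18), (d, x, 2, x, 2), (q, k, 15, k, 15), (q, k, 15, q, 20), (q, k, 15, r, 38), (q, q, 20, k, 15), (q, q, 20, q, 20), (q, q, 20, r, 38), (q, r, 38, k, 15), (q, r, 38, q, 20), (q, r, 38, r, 38)}.
σ[G ≠ G2]: keep tuples satisfying G ≠ G2 → {(b, u, 14, y, 38), (b, y, 38, u, 14), (d, b, 34, n, 1), (d, b, 34, u, 18), (d, b, 34, x, 2), (d, n, 1, b, 34), (d, n, 1, u, 18), (d, n, 1, x, 2), (d, u, 18, b, 34), (d, u, 18, n, 1), (d, u, 18, x, 2), (d, x, 2, b, 34), (d, x, 2, n, 1), (d, x, 2, u, 18), (q, k, 15, q, 20), (q, k, 15, r, 38), (q, q, 20, k, 15), (q, q, 20, r, 38), (q, r, 38, k, 15), (q, r, 38, q, 20)}
π_{D2, G2, B} gives {(1, n, d), (14, u, b), (15, k, q), (18, u, d), (2, x, d), (20, q, q), (34, b, d), (38, r, q), (38, y, b)} (11 duplicate(s) eliminated).

{(1, n, d), (14, u, b), (15, k, q), (18, u, d), (2, x, d), (20, q, q), (34, b, d), (38, r, q), (38, y, b)}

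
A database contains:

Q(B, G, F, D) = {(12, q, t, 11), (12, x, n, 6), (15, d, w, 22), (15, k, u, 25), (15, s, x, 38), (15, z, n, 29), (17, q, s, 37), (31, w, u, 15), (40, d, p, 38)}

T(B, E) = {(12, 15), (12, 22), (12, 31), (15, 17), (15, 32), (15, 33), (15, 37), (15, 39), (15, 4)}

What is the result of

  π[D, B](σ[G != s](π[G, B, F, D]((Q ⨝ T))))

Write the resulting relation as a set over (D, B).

{(11, 12), (22, 15), (25, 15), (29, 15), (6, 12)}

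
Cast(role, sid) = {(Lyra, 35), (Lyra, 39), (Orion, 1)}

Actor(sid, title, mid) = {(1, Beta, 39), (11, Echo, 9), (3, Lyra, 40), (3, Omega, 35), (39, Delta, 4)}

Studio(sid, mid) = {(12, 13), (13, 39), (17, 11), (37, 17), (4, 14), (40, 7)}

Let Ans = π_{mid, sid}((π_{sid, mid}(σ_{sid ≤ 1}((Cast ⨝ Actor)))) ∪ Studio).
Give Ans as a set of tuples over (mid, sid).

Natural join on sid: {(Lyra, 39, Delta, 4), (Orion, 1, Beta, 39)}
Selection sid ≤ 1: {(Orion, 1, Beta, 39)}
π[sid, mid]: project onto (sid, mid) → {(1, 39)}
Union: {(1, 39)} with {(12, 13), (13, 39), (17, 11), (37, 17), (4, 14), (40, 7)} → {(1, 39), (12, 13), (13, 39), (17, 11), (37, 17), (4, 14), (40, 7)}
π[mid, sid]: project onto (mid, sid) → {(11, 17), (13, 12), (14, 4), (17, 37), (39, 1), (39, 13), (7, 40)}

{(11, 17), (13, 12), (14, 4), (17, 37), (39, 1), (39, 13), (7, 40)}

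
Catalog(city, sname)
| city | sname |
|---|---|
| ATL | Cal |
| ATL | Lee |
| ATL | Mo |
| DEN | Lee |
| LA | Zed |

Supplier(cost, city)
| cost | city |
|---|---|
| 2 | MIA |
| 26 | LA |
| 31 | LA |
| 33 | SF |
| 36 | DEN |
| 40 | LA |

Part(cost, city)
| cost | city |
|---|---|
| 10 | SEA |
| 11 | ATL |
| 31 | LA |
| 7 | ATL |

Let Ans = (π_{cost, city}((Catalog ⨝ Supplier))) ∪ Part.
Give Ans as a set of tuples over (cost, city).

{(10, SEA), (11, ATL), (26, LA), (31, LA), (36, DEN), (40, LA), (7, ATL)}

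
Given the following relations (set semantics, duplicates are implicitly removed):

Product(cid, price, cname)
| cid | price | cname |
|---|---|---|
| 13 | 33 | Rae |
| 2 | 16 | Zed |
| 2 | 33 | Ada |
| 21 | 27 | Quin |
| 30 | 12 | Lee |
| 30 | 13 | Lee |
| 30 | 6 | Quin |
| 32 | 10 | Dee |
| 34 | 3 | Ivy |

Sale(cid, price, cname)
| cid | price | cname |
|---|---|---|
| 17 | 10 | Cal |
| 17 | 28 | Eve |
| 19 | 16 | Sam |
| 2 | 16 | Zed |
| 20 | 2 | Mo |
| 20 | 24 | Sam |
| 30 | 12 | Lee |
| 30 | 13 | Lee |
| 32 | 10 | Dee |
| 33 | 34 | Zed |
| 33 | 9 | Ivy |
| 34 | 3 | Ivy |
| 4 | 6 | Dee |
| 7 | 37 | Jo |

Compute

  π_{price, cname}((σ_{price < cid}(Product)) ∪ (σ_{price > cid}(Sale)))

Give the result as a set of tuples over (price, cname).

{(10, Dee), (12, Lee), (13, Lee), (16, Zed), (24, Sam), (28, Eve), (3, Ivy), (34, Zed), (37, Jo), (6, Dee), (6, Quin)}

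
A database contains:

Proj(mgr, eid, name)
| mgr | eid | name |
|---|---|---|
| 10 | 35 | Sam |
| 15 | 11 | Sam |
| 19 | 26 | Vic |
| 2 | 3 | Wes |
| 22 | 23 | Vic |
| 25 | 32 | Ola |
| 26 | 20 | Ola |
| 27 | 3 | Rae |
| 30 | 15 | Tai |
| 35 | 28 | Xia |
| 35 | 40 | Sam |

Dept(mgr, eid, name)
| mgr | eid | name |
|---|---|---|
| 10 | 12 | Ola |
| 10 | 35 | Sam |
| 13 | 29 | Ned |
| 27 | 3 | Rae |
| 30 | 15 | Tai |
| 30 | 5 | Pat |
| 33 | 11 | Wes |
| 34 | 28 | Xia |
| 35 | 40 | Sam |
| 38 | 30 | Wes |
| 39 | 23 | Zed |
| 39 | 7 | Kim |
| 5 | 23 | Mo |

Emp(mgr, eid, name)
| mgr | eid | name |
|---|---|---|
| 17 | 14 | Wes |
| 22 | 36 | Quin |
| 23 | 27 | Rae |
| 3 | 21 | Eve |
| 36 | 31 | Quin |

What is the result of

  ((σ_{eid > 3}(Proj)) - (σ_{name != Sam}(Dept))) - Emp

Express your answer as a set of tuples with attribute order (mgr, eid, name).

Apply σ_{eid > 3}; surviving tuples: {(10, 35, Sam), (15, 11, Sam), (19, 26, Vic), (22, 23, Vic), (25, 32, Ola), (26, 20, Ola), (30, 15, Tai), (35, 28, Xia), (35, 40, Sam)}
Apply σ_{name != Sam}; surviving tuples: {(10, 12, Ola), (13, 29, Ned), (27, 3, Rae), (30, 15, Tai), (30, 5, Pat), (33, 11, Wes), (34, 28, Xia), (38, 30, Wes), (39, 23, Zed), (39, 7, Kim), (5, 23, Mo)}
Difference: {(10, 35, Sam), (15, 11, Sam), (19, 26, Vic), (22, 23, Vic), (25, 32, Ola), (26, 20, Ola), (30, 15, Tai), (35, 28, Xia), (35, 40, Sam)} with {(10, 12, Ola), (13, 29, Ned), (27, 3, Rae), (30, 15, Tai), (30, 5, Pat), (33, 11, Wes), (34, 28, Xia), (38, 30, Wes), (39, 23, Zed), (39, 7, Kim), (5, 23, Mo)} → {(10, 35, Sam), (15, 11, Sam), (19, 26, Vic), (22, 23, Vic), (25, 32, Ola), (26, 20, Ola), (35, 28, Xia), (35, 40, Sam)}
Difference: {(10, 35, Sam), (15, 11, Sam), (19, 26, Vic), (22, 23, Vic), (25, 32, Ola), (26, 20, Ola), (35, 28, Xia), (35, 40, Sam)} with {(17, 14, Wes), (22, 36, Quin), (23, 27, Rae), (3, 21, Eve), (36, 31, Quin)} → {(10, 35, Sam), (15, 11, Sam), (19, 26, Vic), (22, 23, Vic), (25, 32, Ola), (26, 20, Ola), (35, 28, Xia), (35, 40, Sam)}

{(10, 35, Sam), (15, 11, Sam), (19, 26, Vic), (22, 23, Vic), (25, 32, Ola), (26, 20, Ola), (35, 28, Xia), (35, 40, Sam)}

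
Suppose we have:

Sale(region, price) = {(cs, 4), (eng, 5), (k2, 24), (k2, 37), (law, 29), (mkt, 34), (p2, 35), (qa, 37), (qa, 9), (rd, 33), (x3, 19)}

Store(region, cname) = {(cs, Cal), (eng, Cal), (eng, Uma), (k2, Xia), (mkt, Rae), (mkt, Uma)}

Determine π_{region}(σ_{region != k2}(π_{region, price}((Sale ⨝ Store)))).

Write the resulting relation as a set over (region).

{cs, eng, mkt}

Sale ⋈ Store (natural join on region): {(cs, 4, Cal), (eng, 5, Cal), (eng, 5, Uma), (k2, 24, Xia), (k2, 37, Xia), (mkt, 34, Rae), (mkt, 34, Uma)}
Projecting to region, price (2 duplicate(s) eliminated): {(cs, 4), (eng, 5), (k2, 24), (k2, 37), (mkt, 34)}
Filtering on region != k2 leaves {(cs, 4), (eng, 5), (mkt, 34)}.
Projecting to region: {cs, eng, mkt}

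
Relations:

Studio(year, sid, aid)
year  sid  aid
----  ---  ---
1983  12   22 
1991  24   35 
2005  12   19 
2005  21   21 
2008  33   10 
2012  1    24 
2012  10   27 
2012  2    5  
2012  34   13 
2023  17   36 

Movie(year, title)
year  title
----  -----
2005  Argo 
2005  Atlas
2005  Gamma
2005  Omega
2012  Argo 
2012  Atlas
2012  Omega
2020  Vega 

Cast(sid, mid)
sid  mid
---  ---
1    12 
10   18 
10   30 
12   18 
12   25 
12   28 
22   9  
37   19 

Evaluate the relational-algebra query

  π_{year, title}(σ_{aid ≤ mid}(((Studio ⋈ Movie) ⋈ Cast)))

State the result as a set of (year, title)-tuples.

Studio ⋈ Movie (natural join on year): {(2005, 12, 19, Argo), (2005, 12, 19, Atlas), (2005, 12, 19, Gamma), (2005, 12, 19, Omega), (2005, 21, 21, Argo), (2005, 21, 21, Atlas), (2005, 21, 21, Gamma), (2005, 21, 21, Omega), (2012, 1, 24, Argo), (2012, 1, 24, Atlas), (2012, 1, 24, Omega), (2012, 10, 27, Argo), (2012, 10, 27, Atlas), (2012, 10, 27, Omega), (2012, 2, 5, Argo), (2012, 2, 5, Atlas), (2012, 2, 5, Omega), (2012, 34, 13, Argo), (2012, 34, 13, Atlas), (2012, 34, 13, Omega)}
(Studio ⋈ Movie) ⋈ Cast (natural join on sid): {(2005, 12, 19, Argo, 18), (2005, 12, 19, Argo, 25), (2005, 12, 19, Argo, 28), (2005, 12, 19, Atlas, 18), (2005, 12, 19, Atlas, 25), (2005, 12, 19, Atlas, 28), (2005, 12, 19, Gamma, 18), (2005, 12, 19, Gamma, 25), (2005, 12, 19, Gamma, 28), (2005, 12, 19, Omega, 18), (2005, 12, 19, Omega, 25), (2005, 12, 19, Omega, 28), (2012, 1, 24, Argo, 12), (2012, 1, 24, Atlas, 12), (2012, 1, 24, Omega, 12), (2012, 10, 27, Argo, 18), (2012, 10, 27, Argo, 30), (2012, 10, 27, Atlas, 18), (2012, 10, 27, Atlas, 30), (2012, 10, 27, Omega, 18), (2012, 10, 27, Omega, 30)}
Filtering on aid ≤ mid leaves {(2005, 12, 19, Argo, 25), (2005, 12, 19, Argo, 28), (2005, 12, 19, Atlas, 25), (2005, 12, 19, Atlas, 28), (2005, 12, 19, Gamma, 25), (2005, 12, 19, Gamma, 28), (2005, 12, 19, Omega, 25), (2005, 12, 19, Omega, 28), (2012, 10, 27, Argo, 30), (2012, 10, 27, Atlas, 30), (2012, 10, 27, Omega, 30)}.
Projecting to year, title (4 duplicate(s) eliminated): {(2005, Argo), (2005, Atlas), (2005, Gamma), (2005, Omega), (2012, Argo), (2012, Atlas), (2012, Omega)}

{(2005, Argo), (2005, Atlas), (2005, Gamma), (2005, Omega), (2012, Argo), (2012, Atlas), (2012, Omega)}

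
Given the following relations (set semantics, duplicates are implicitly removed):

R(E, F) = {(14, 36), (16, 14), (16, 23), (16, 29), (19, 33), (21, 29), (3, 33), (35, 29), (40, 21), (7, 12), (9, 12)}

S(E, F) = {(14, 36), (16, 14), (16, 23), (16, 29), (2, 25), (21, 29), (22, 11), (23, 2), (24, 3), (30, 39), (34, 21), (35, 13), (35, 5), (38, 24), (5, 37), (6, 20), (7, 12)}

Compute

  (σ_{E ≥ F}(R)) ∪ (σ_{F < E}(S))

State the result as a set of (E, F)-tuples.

{(16, 14), (22, 11), (23, 2), (24, 3), (34, 21), (35, 13), (35, 29), (35, 5), (38, 24), (40, 21)}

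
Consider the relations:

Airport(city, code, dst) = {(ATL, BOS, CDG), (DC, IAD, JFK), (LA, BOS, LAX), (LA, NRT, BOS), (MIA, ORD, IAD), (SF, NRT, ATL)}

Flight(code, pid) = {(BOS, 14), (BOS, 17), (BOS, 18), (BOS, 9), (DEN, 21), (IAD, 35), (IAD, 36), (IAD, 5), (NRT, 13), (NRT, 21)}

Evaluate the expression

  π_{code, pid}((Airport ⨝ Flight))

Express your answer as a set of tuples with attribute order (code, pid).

Natural join on code: {(ATL, BOS, CDG, 14), (ATL, BOS, CDG, 17), (ATL, BOS, CDG, 18), (ATL, BOS, CDG, 9), (DC, IAD, JFK, 35), (DC, IAD, JFK, 36), (DC, IAD, JFK, 5), (LA, BOS, LAX, 14), (LA, BOS, LAX, 17), (LA, BOS, LAX, 18), (LA, BOS, LAX, 9), (LA, NRT, BOS, 13), (LA, NRT, BOS, 21), (SF, NRT, ATL, 13), (SF, NRT, ATL, 21)}
Projecting to code, pid (6 duplicate(s) eliminated): {(BOS, 14), (BOS, 17), (BOS, 18), (BOS, 9), (IAD, 35), (IAD, 36), (IAD, 5), (NRT, 13), (NRT, 21)}

{(BOS, 14), (BOS, 17), (BOS, 18), (BOS, 9), (IAD, 35), (IAD, 36), (IAD, 5), (NRT, 13), (NRT, 21)}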